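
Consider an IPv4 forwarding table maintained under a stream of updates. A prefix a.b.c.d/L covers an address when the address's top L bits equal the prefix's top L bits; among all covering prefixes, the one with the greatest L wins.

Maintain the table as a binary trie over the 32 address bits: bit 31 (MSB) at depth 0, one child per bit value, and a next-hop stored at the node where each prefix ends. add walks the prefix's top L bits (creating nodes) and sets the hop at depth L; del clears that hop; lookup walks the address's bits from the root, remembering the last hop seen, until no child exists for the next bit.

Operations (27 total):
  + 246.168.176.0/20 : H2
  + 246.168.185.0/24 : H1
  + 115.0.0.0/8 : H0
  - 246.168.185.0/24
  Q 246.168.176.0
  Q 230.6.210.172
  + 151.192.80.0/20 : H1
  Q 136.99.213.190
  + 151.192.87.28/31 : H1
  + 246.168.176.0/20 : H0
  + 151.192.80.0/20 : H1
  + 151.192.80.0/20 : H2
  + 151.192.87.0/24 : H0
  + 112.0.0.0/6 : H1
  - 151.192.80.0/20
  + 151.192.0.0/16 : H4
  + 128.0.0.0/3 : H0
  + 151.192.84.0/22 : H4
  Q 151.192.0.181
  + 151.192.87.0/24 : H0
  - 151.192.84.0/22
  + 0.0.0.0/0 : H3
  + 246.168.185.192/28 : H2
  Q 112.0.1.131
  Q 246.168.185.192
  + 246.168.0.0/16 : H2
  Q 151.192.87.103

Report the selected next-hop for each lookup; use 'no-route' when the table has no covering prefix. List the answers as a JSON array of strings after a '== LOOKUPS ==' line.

Process each operation:
  + 246.168.176.0/20 (H2) depth=20
  + 246.168.185.0/24 (H1) depth=24
  + 115.0.0.0/8 (H0) depth=8
  del 246.168.185.0/24 (clear depth 24)
  ? 246.168.176.0  path d0:-→d1:-→d2:-→d3:-→d4:-→d5:-→d6:-→d7:-→d8:-→d9:-→d10:-→d11:-→d12:-→d13:-→d14:-→d15:-→d16:-→d17:-→d18:-→d19:-→d20:H2  best=H2
  ? 230.6.210.172  path d0:-→d1:-→d2:-→d3:-  best=no-route
  + 151.192.80.0/20 (H1) depth=20
  ? 136.99.213.190  path d0:-→d1:-→d2:-→d3:-  best=no-route
  + 151.192.87.28/31 (H1) depth=31
  + 246.168.176.0/20 (H0) depth=20
  + 151.192.80.0/20 (H1) depth=20
  + 151.192.80.0/20 (H2) depth=20
  + 151.192.87.0/24 (H0) depth=24
  + 112.0.0.0/6 (H1) depth=6
  del 151.192.80.0/20 (clear depth 20)
  + 151.192.0.0/16 (H4) depth=16
  + 128.0.0.0/3 (H0) depth=3
  + 151.192.84.0/22 (H4) depth=22
  ? 151.192.0.181  path d0:-→d1:-→d2:-→d3:H0→d4:-→d5:-→d6:-→d7:-→d8:-→d9:-→d10:-→d11:-→d12:-→d13:-→d14:-→d15:-→d16:H4→d17:-  best=H4
  + 151.192.87.0/24 (H0) depth=24
  del 151.192.84.0/22 (clear depth 22)
  + 0.0.0.0/0 (H3) depth=0
  + 246.168.185.192/28 (H2) depth=28
  ? 112.0.1.131  path d0:H3→d1:-→d2:-→d3:-→d4:-→d5:-→d6:H1  best=H1
  ? 246.168.185.192  path d0:H3→d1:-→d2:-→d3:-→d4:-→d5:-→d6:-→d7:-→d8:-→d9:-→d10:-→d11:-→d12:-→d13:-→d14:-→d15:-→d16:-→d17:-→d18:-→d19:-→d20:H0→d21:-→d22:-→d23:-→d24:-→d25:-→d26:-→d27:-→d28:H2  best=H2
  + 246.168.0.0/16 (H2) depth=16
  ? 151.192.87.103  path d0:H3→d1:-→d2:-→d3:H0→d4:-→d5:-→d6:-→d7:-→d8:-→d9:-→d10:-→d11:-→d12:-→d13:-→d14:-→d15:-→d16:H4→d17:-→d18:-→d19:-→d20:-→d21:-→d22:-→d23:-→d24:H0→d25:-  best=H0

== LOOKUPS ==
["H2","no-route","no-route","H4","H1","H2","H0"]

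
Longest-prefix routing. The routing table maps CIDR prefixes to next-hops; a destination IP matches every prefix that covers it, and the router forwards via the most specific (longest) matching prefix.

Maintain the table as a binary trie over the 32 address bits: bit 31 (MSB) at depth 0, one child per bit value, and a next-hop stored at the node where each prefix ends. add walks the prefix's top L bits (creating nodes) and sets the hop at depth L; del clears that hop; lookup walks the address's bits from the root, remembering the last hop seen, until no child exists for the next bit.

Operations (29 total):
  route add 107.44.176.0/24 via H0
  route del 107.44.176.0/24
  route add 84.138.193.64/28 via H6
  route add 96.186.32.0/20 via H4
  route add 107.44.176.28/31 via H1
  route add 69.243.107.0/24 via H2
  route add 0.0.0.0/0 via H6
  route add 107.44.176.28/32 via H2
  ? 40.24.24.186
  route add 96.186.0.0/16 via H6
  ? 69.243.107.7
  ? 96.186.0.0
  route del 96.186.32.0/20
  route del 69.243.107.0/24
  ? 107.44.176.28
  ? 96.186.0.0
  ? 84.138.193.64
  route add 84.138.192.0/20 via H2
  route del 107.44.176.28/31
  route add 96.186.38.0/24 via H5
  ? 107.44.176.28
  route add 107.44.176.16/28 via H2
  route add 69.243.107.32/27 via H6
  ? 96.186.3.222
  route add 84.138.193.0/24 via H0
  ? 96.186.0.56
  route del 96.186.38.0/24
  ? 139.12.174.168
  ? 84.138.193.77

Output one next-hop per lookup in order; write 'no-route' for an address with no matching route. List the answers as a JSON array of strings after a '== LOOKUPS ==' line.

Trace:
  + 107.44.176.0/24 (H0) depth=24
  del 107.44.176.0/24 (clear depth 24)
  + 84.138.193.64/28 (H6) depth=28
  + 96.186.32.0/20 (H4) depth=20
  + 107.44.176.28/31 (H1) depth=31
  + 69.243.107.0/24 (H2) depth=24
  + 0.0.0.0/0 (H6) depth=0
  + 107.44.176.28/32 (H2) depth=32
  lookup 40.24.24.186: bits 0 walk d0:H6→d1:- -> H6
  + 96.186.0.0/16 (H6) depth=16
  lookup 69.243.107.7: bits 010001011111001101101011 walk d0:H6→d1:-→d2:-→d3:-→d4:-→d5:-→d6:-→d7:-→d8:-→d9:-→d10:-→d11:-→d12:-→d13:-→d14:-→d15:-→d16:-→d17:-→d18:-→d19:-→d20:-→d21:-→d22:-→d23:-→d24:H2 -> H2
  lookup 96.186.0.0: bits 011000001011101000 walk d0:H6→d1:-→d2:-→d3:-→d4:-→d5:-→d6:-→d7:-→d8:-→d9:-→d10:-→d11:-→d12:-→d13:-→d14:-→d15:-→d16:H6→d17:-→d18:- -> H6
  del 96.186.32.0/20 (clear depth 20)
  del 69.243.107.0/24 (clear depth 24)
  lookup 107.44.176.28: bits 01101011001011001011000000011100 walk d0:H6→d1:-→d2:-→d3:-→d4:-→d5:-→d6:-→d7:-→d8:-→d9:-→d10:-→d11:-→d12:-→d13:-→d14:-→d15:-→d16:-→d17:-→d18:-→d19:-→d20:-→d21:-→d22:-→d23:-→d24:-→d25:-→d26:-→d27:-→d28:-→d29:-→d30:-→d31:H1→d32:H2 -> H2
  lookup 96.186.0.0: bits 011000001011101000 walk d0:H6→d1:-→d2:-→d3:-→d4:-→d5:-→d6:-→d7:-→d8:-→d9:-→d10:-→d11:-→d12:-→d13:-→d14:-→d15:-→d16:H6→d17:-→d18:- -> H6
  lookup 84.138.193.64: bits 0101010010001010110000010100 walk d0:H6→d1:-→d2:-→d3:-→d4:-→d5:-→d6:-→d7:-→d8:-→d9:-→d10:-→d11:-→d12:-→d13:-→d14:-→d15:-→d16:-→d17:-→d18:-→d19:-→d20:-→d21:-→d22:-→d23:-→d24:-→d25:-→d26:-→d27:-→d28:H6 -> H6
  + 84.138.192.0/20 (H2) depth=20
  del 107.44.176.28/31 (clear depth 31)
  + 96.186.38.0/24 (H5) depth=24
  lookup 107.44.176.28: bits 01101011001011001011000000011100 walk d0:H6→d1:-→d2:-→d3:-→d4:-→d5:-→d6:-→d7:-→d8:-→d9:-→d10:-→d11:-→d12:-→d13:-→d14:-→d15:-→d16:-→d17:-→d18:-→d19:-→d20:-→d21:-→d22:-→d23:-→d24:-→d25:-→d26:-→d27:-→d28:-→d29:-→d30:-→d31:-→d32:H2 -> H2
  + 107.44.176.16/28 (H2) depth=28
  + 69.243.107.32/27 (H6) depth=27
  lookup 96.186.3.222: bits 011000001011101000 walk d0:H6→d1:-→d2:-→d3:-→d4:-→d5:-→d6:-→d7:-→d8:-→d9:-→d10:-→d11:-→d12:-→d13:-→d14:-→d15:-→d16:H6→d17:-→d18:- -> H6
  + 84.138.193.0/24 (H0) depth=24
  lookup 96.186.0.56: bits 011000001011101000 walk d0:H6→d1:-→d2:-→d3:-→d4:-→d5:-→d6:-→d7:-→d8:-→d9:-→d10:-→d11:-→d12:-→d13:-→d14:-→d15:-→d16:H6→d17:-→d18:- -> H6
  del 96.186.38.0/24 (clear depth 24)
  lookup 139.12.174.168: bits ε walk d0:H6 -> H6
  lookup 84.138.193.77: bits 0101010010001010110000010100 walk d0:H6→d1:-→d2:-→d3:-→d4:-→d5:-→d6:-→d7:-→d8:-→d9:-→d10:-→d11:-→d12:-→d13:-→d14:-→d15:-→d16:-→d17:-→d18:-→d19:-→d20:H2→d21:-→d22:-→d23:-→d24:H0→d25:-→d26:-→d27:-→d28:H6 -> H6

== LOOKUPS ==
["H6","H2","H6","H2","H6","H6","H2","H6","H6","H6","H6"]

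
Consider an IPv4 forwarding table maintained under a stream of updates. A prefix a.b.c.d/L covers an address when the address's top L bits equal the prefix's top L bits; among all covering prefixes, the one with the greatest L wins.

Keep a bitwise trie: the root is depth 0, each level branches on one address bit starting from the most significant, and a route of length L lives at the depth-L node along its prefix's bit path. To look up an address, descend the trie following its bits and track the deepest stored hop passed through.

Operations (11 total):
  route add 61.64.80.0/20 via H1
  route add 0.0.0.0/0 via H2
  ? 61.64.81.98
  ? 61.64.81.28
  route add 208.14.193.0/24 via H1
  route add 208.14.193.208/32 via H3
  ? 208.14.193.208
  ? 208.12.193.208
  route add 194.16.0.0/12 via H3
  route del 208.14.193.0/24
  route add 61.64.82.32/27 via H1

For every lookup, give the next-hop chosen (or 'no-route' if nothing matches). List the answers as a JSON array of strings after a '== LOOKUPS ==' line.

Trace:
  add 61.64.80.0/20 -> H1 at depth 20
  add 0.0.0.0/0 -> H2 at depth 0
  ? 61.64.81.98  path d0:H2→d1:-→d2:-→d3:-→d4:-→d5:-→d6:-→d7:-→d8:-→d9:-→d10:-→d11:-→d12:-→d13:-→d14:-→d15:-→d16:-→d17:-→d18:-→d19:-→d20:H1  best=H1
  ? 61.64.81.28  path d0:H2→d1:-→d2:-→d3:-→d4:-→d5:-→d6:-→d7:-→d8:-→d9:-→d10:-→d11:-→d12:-→d13:-→d14:-→d15:-→d16:-→d17:-→d18:-→d19:-→d20:H1  best=H1
  add 208.14.193.0/24 -> H1 at depth 24
  add 208.14.193.208/32 -> H3 at depth 32
  ? 208.14.193.208  path d0:H2→d1:-→d2:-→d3:-→d4:-→d5:-→d6:-→d7:-→d8:-→d9:-→d10:-→d11:-→d12:-→d13:-→d14:-→d15:-→d16:-→d17:-→d18:-→d19:-→d20:-→d21:-→d22:-→d23:-→d24:H1→d25:-→d26:-→d27:-→d28:-→d29:-→d30:-→d31:-→d32:H3  best=H3
  ? 208.12.193.208  path d0:H2→d1:-→d2:-→d3:-→d4:-→d5:-→d6:-→d7:-→d8:-→d9:-→d10:-→d11:-→d12:-→d13:-→d14:-  best=H2
  add 194.16.0.0/12 -> H3 at depth 12
  - 208.14.193.0/24 clear@24
  add 61.64.82.32/27 -> H1 at depth 27

== LOOKUPS ==
["H1","H1","H3","H2"]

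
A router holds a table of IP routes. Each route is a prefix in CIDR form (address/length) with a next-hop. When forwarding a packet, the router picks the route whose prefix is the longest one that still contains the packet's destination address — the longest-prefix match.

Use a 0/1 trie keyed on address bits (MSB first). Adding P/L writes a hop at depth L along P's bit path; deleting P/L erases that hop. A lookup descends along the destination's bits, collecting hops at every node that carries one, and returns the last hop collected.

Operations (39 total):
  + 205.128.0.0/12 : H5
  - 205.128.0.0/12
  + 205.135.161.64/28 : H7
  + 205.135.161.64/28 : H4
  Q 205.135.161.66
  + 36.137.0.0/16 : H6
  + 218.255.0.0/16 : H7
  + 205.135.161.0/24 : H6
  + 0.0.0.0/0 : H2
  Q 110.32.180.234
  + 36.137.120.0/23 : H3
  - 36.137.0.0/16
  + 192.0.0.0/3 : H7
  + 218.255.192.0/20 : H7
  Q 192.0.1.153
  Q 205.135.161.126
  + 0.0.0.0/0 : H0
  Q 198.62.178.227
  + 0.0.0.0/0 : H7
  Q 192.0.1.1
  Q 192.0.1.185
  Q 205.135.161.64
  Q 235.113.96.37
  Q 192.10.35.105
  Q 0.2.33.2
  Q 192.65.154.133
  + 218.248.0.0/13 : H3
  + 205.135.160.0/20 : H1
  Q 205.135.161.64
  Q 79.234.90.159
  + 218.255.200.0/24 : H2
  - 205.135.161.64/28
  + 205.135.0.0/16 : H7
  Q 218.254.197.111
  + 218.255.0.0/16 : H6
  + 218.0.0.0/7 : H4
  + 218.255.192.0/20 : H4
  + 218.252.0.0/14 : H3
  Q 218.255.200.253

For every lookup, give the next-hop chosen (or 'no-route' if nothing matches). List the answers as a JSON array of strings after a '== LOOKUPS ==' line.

Trace:
  add 205.128.0.0/12 -> H5 at depth 12
  del 205.128.0.0/12 (clear depth 12)
  add 205.135.161.64/28 -> H7 at depth 28
  add 205.135.161.64/28 -> H4 at depth 28
  ? 205.135.161.66  path d0:-→d1:-→d2:-→d3:-→d4:-→d5:-→d6:-→d7:-→d8:-→d9:-→d10:-→d11:-→d12:-→d13:-→d14:-→d15:-→d16:-→d17:-→d18:-→d19:-→d20:-→d21:-→d22:-→d23:-→d24:-→d25:-→d26:-→d27:-→d28:H4  best=H4
  add 36.137.0.0/16 -> H6 at depth 16
  add 218.255.0.0/16 -> H7 at depth 16
  add 205.135.161.0/24 -> H6 at depth 24
  add 0.0.0.0/0 -> H2 at depth 0
  ? 110.32.180.234  path d0:H2→d1:-  best=H2
  add 36.137.120.0/23 -> H3 at depth 23
  del 36.137.0.0/16 (clear depth 16)
  add 192.0.0.0/3 -> H7 at depth 3
  add 218.255.192.0/20 -> H7 at depth 20
  ? 192.0.1.153  path d0:H2→d1:-→d2:-→d3:H7→d4:-  best=H7
  ? 205.135.161.126  path d0:H2→d1:-→d2:-→d3:H7→d4:-→d5:-→d6:-→d7:-→d8:-→d9:-→d10:-→d11:-→d12:-→d13:-→d14:-→d15:-→d16:-→d17:-→d18:-→d19:-→d20:-→d21:-→d22:-→d23:-→d24:H6→d25:-→d26:-  best=H6
  add 0.0.0.0/0 -> H0 at depth 0
  ? 198.62.178.227  path d0:H0→d1:-→d2:-→d3:H7→d4:-  best=H7
  add 0.0.0.0/0 -> H7 at depth 0
  ? 192.0.1.1  path d0:H7→d1:-→d2:-→d3:H7→d4:-  best=H7
  ? 192.0.1.185  path d0:H7→d1:-→d2:-→d3:H7→d4:-  best=H7
  ? 205.135.161.64  path d0:H7→d1:-→d2:-→d3:H7→d4:-→d5:-→d6:-→d7:-→d8:-→d9:-→d10:-→d11:-→d12:-→d13:-→d14:-→d15:-→d16:-→d17:-→d18:-→d19:-→d20:-→d21:-→d22:-→d23:-→d24:H6→d25:-→d26:-→d27:-→d28:H4  best=H4
  ? 235.113.96.37  path d0:H7→d1:-→d2:-  best=H7
  ? 192.10.35.105  path d0:H7→d1:-→d2:-→d3:H7→d4:-  best=H7
  ? 0.2.33.2  path d0:H7→d1:-→d2:-  best=H7
  ? 192.65.154.133  path d0:H7→d1:-→d2:-→d3:H7→d4:-  best=H7
  add 218.248.0.0/13 -> H3 at depth 13
  add 205.135.160.0/20 -> H1 at depth 20
  ? 205.135.161.64  path d0:H7→d1:-→d2:-→d3:H7→d4:-→d5:-→d6:-→d7:-→d8:-→d9:-→d10:-→d11:-→d12:-→d13:-→d14:-→d15:-→d16:-→d17:-→d18:-→d19:-→d20:H1→d21:-→d22:-→d23:-→d24:H6→d25:-→d26:-→d27:-→d28:H4  best=H4
  ? 79.234.90.159  path d0:H7→d1:-  best=H7
  add 218.255.200.0/24 -> H2 at depth 24
  del 205.135.161.64/28 (clear depth 28)
  add 205.135.0.0/16 -> H7 at depth 16
  ? 218.254.197.111  path d0:H7→d1:-→d2:-→d3:H7→d4:-→d5:-→d6:-→d7:-→d8:-→d9:-→d10:-→d11:-→d12:-→d13:H3→d14:-→d15:-  best=H3
  add 218.255.0.0/16 -> H6 at depth 16
  add 218.0.0.0/7 -> H4 at depth 7
  add 218.255.192.0/20 -> H4 at depth 20
  add 218.252.0.0/14 -> H3 at depth 14
  ? 218.255.200.253  path d0:H7→d1:-→d2:-→d3:H7→d4:-→d5:-→d6:-→d7:H4→d8:-→d9:-→d10:-→d11:-→d12:-→d13:H3→d14:H3→d15:-→d16:H6→d17:-→d18:-→d19:-→d20:H4→d21:-→d22:-→d23:-→d24:H2  best=H2

== LOOKUPS ==
["H4","H2","H7","H6","H7","H7","H7","H4","H7","H7","H7","H7","H4","H7","H3","H2"]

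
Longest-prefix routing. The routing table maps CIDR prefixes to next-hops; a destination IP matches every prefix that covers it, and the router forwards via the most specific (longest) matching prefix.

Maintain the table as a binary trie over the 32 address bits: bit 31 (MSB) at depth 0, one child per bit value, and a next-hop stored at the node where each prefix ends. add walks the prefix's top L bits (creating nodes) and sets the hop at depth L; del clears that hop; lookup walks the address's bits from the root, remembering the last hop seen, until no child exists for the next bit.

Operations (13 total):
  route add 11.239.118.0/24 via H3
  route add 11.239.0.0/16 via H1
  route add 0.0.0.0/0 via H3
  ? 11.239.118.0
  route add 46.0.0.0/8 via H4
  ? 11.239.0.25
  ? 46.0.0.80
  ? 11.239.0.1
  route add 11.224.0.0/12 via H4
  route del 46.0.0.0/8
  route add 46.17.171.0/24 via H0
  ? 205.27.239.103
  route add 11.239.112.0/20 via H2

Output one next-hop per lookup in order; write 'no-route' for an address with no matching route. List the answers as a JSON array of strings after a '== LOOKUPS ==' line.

Process each operation:
  add 11.239.118.0/24 -> H3 at depth 24
  add 11.239.0.0/16 -> H1 at depth 16
  add 0.0.0.0/0 -> H3 at depth 0
  lookup 11.239.118.0: bits 000010111110111101110110 walk d0:H3→d1:-→d2:-→d3:-→d4:-→d5:-→d6:-→d7:-→d8:-→d9:-→d10:-→d11:-→d12:-→d13:-→d14:-→d15:-→d16:H1→d17:-→d18:-→d19:-→d20:-→d21:-→d22:-→d23:-→d24:H3 -> H3
  add 46.0.0.0/8 -> H4 at depth 8
  lookup 11.239.0.25: bits 00001011111011110 walk d0:H3→d1:-→d2:-→d3:-→d4:-→d5:-→d6:-→d7:-→d8:-→d9:-→d10:-→d11:-→d12:-→d13:-→d14:-→d15:-→d16:H1→d17:- -> H1
  lookup 46.0.0.80: bits 00101110 walk d0:H3→d1:-→d2:-→d3:-→d4:-→d5:-→d6:-→d7:-→d8:H4 -> H4
  lookup 11.239.0.1: bits 00001011111011110 walk d0:H3→d1:-→d2:-→d3:-→d4:-→d5:-→d6:-→d7:-→d8:-→d9:-→d10:-→d11:-→d12:-→d13:-→d14:-→d15:-→d16:H1→d17:- -> H1
  add 11.224.0.0/12 -> H4 at depth 12
  del 46.0.0.0/8 (clear depth 8)
  add 46.17.171.0/24 -> H0 at depth 24
  lookup 205.27.239.103: bits ε walk d0:H3 -> H3
  add 11.239.112.0/20 -> H2 at depth 20

== LOOKUPS ==
["H3","H1","H4","H1","H3"]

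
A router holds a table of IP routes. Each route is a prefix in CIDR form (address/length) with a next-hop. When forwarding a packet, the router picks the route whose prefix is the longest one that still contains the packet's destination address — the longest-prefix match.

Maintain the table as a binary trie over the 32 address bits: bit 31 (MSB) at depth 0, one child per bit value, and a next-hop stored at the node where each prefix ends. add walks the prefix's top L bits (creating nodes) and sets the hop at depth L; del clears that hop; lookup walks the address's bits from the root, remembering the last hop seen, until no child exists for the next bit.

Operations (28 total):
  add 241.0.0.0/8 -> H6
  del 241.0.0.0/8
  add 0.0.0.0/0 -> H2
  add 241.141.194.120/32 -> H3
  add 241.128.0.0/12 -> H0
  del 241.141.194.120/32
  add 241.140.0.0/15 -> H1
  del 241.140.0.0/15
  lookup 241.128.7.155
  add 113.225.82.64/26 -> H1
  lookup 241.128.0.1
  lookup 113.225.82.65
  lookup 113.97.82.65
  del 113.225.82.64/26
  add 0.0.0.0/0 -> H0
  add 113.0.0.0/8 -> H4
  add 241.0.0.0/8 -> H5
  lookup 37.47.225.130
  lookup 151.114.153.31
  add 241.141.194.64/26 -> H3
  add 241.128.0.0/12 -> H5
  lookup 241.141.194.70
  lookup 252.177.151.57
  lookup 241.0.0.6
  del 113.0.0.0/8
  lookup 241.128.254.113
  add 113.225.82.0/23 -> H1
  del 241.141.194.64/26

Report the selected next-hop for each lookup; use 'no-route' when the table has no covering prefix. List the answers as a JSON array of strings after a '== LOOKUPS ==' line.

Process each operation:
  add 241.0.0.0/8 -> H6 at depth 8
  - 241.0.0.0/8 clear@8
  add 0.0.0.0/0 -> H2 at depth 0
  add 241.141.194.120/32 -> H3 at depth 32
  add 241.128.0.0/12 -> H0 at depth 12
  - 241.141.194.120/32 clear@32
  add 241.140.0.0/15 -> H1 at depth 15
  - 241.140.0.0/15 clear@15
  lookup 241.128.7.155: bits 111100011000 walk d0:H2→d1:-→d2:-→d3:-→d4:-→d5:-→d6:-→d7:-→d8:-→d9:-→d10:-→d11:-→d12:H0 -> H0
  add 113.225.82.64/26 -> H1 at depth 26
  lookup 241.128.0.1: bits 111100011000 walk d0:H2→d1:-→d2:-→d3:-→d4:-→d5:-→d6:-→d7:-→d8:-→d9:-→d10:-→d11:-→d12:H0 -> H0
  lookup 113.225.82.65: bits 01110001111000010101001001 walk d0:H2→d1:-→d2:-→d3:-→d4:-→d5:-→d6:-→d7:-→d8:-→d9:-→d10:-→d11:-→d12:-→d13:-→d14:-→d15:-→d16:-→d17:-→d18:-→d19:-→d20:-→d21:-→d22:-→d23:-→d24:-→d25:-→d26:H1 -> H1
  lookup 113.97.82.65: bits 01110001 walk d0:H2→d1:-→d2:-→d3:-→d4:-→d5:-→d6:-→d7:-→d8:- -> H2
  - 113.225.82.64/26 clear@26
  add 0.0.0.0/0 -> H0 at depth 0
  add 113.0.0.0/8 -> H4 at depth 8
  add 241.0.0.0/8 -> H5 at depth 8
  lookup 37.47.225.130: bits 0 walk d0:H0→d1:- -> H0
  lookup 151.114.153.31: bits 1 walk d0:H0→d1:- -> H0
  add 241.141.194.64/26 -> H3 at depth 26
  add 241.128.0.0/12 -> H5 at depth 12
  lookup 241.141.194.70: bits 11110001100011011100001001 walk d0:H0→d1:-→d2:-→d3:-→d4:-→d5:-→d6:-→d7:-→d8:H5→d9:-→d10:-→d11:-→d12:H5→d13:-→d14:-→d15:-→d16:-→d17:-→d18:-→d19:-→d20:-→d21:-→d22:-→d23:-→d24:-→d25:-→d26:H3 -> H3
  lookup 252.177.151.57: bits 1111 walk d0:H0→d1:-→d2:-→d3:-→d4:- -> H0
  lookup 241.0.0.6: bits 11110001 walk d0:H0→d1:-→d2:-→d3:-→d4:-→d5:-→d6:-→d7:-→d8:H5 -> H5
  - 113.0.0.0/8 clear@8
  lookup 241.128.254.113: bits 111100011000 walk d0:H0→d1:-→d2:-→d3:-→d4:-→d5:-→d6:-→d7:-→d8:H5→d9:-→d10:-→d11:-→d12:H5 -> H5
  add 113.225.82.0/23 -> H1 at depth 23
  - 241.141.194.64/26 clear@26

== LOOKUPS ==
["H0","H0","H1","H2","H0","H0","H3","H0","H5","H5"]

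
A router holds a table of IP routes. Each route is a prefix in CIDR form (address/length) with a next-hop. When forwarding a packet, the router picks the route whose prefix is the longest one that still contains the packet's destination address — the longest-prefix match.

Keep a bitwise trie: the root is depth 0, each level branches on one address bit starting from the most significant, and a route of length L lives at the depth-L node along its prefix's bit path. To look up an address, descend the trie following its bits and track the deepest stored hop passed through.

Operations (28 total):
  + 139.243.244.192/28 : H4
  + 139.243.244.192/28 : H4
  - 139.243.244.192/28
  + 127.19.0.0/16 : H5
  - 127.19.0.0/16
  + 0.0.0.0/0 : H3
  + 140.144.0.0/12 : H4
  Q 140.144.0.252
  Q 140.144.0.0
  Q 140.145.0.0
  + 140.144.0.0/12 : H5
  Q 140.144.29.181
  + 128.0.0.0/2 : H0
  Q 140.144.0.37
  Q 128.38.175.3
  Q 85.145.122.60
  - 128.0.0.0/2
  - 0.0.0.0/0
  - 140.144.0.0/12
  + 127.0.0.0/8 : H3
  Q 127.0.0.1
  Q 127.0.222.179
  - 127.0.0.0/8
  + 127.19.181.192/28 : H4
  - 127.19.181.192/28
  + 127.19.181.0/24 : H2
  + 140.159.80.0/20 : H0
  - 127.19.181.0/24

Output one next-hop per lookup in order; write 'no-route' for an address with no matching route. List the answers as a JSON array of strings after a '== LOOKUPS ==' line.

Trace:
  add 139.243.244.192/28 -> H4 at depth 28
  add 139.243.244.192/28 -> H4 at depth 28
  - 139.243.244.192/28 clear@28
  add 127.19.0.0/16 -> H5 at depth 16
  - 127.19.0.0/16 clear@16
  add 0.0.0.0/0 -> H3 at depth 0
  add 140.144.0.0/12 -> H4 at depth 12
  Q 140.144.0.252: descend 100011001001 ; hops seen [H3,H4] ; pick H4
  Q 140.144.0.0: descend 100011001001 ; hops seen [H3,H4] ; pick H4
  Q 140.145.0.0: descend 100011001001 ; hops seen [H3,H4] ; pick H4
  add 140.144.0.0/12 -> H5 at depth 12
  Q 140.144.29.181: descend 100011001001 ; hops seen [H3,H5] ; pick H5
  add 128.0.0.0/2 -> H0 at depth 2
  Q 140.144.0.37: descend 100011001001 ; hops seen [H3,H0,H5] ; pick H5
  Q 128.38.175.3: descend 1000 ; hops seen [H3,H0] ; pick H0
  Q 85.145.122.60: descend 01 ; hops seen [H3] ; pick H3
  - 128.0.0.0/2 clear@2
  - 0.0.0.0/0 clear@0
  - 140.144.0.0/12 clear@12
  add 127.0.0.0/8 -> H3 at depth 8
  Q 127.0.0.1: descend 01111111000 ; hops seen [H3] ; pick H3
  Q 127.0.222.179: descend 01111111000 ; hops seen [H3] ; pick H3
  - 127.0.0.0/8 clear@8
  add 127.19.181.192/28 -> H4 at depth 28
  - 127.19.181.192/28 clear@28
  add 127.19.181.0/24 -> H2 at depth 24
  add 140.159.80.0/20 -> H0 at depth 20
  - 127.19.181.0/24 clear@24

== LOOKUPS ==
["H4","H4","H4","H5","H5","H0","H3","H3","H3"]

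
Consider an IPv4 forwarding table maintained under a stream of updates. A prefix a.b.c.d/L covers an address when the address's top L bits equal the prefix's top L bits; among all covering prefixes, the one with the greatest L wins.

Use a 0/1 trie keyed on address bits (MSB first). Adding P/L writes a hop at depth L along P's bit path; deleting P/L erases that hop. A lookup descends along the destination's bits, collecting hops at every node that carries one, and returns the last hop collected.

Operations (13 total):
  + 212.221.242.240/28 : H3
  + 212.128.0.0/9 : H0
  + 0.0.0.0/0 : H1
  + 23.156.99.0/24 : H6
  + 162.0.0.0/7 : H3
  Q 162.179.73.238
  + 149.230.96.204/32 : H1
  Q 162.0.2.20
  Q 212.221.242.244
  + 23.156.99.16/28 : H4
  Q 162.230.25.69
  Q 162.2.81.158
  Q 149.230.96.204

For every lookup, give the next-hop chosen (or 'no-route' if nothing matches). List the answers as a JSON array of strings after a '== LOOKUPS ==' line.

Trace:
  + 212.221.242.240/28 (H3) depth=28
  + 212.128.0.0/9 (H0) depth=9
  + 0.0.0.0/0 (H1) depth=0
  + 23.156.99.0/24 (H6) depth=24
  + 162.0.0.0/7 (H3) depth=7
  ? 162.179.73.238  path d0:H1→d1:-→d2:-→d3:-→d4:-→d5:-→d6:-→d7:H3  best=H3
  + 149.230.96.204/32 (H1) depth=32
  ? 162.0.2.20  path d0:H1→d1:-→d2:-→d3:-→d4:-→d5:-→d6:-→d7:H3  best=H3
  ? 212.221.242.244  path d0:H1→d1:-→d2:-→d3:-→d4:-→d5:-→d6:-→d7:-→d8:-→d9:H0→d10:-→d11:-→d12:-→d13:-→d14:-→d15:-→d16:-→d17:-→d18:-→d19:-→d20:-→d21:-→d22:-→d23:-→d24:-→d25:-→d26:-→d27:-→d28:H3  best=H3
  + 23.156.99.16/28 (H4) depth=28
  ? 162.230.25.69  path d0:H1→d1:-→d2:-→d3:-→d4:-→d5:-→d6:-→d7:H3  best=H3
  ? 162.2.81.158  path d0:H1→d1:-→d2:-→d3:-→d4:-→d5:-→d6:-→d7:H3  best=H3
  ? 149.230.96.204  path d0:H1→d1:-→d2:-→d3:-→d4:-→d5:-→d6:-→d7:-→d8:-→d9:-→d10:-→d11:-→d12:-→d13:-→d14:-→d15:-→d16:-→d17:-→d18:-→d19:-→d20:-→d21:-→d22:-→d23:-→d24:-→d25:-→d26:-→d27:-→d28:-→d29:-→d30:-→d31:-→d32:H1  best=H1

== LOOKUPS ==
["H3","H3","H3","H3","H3","H1"]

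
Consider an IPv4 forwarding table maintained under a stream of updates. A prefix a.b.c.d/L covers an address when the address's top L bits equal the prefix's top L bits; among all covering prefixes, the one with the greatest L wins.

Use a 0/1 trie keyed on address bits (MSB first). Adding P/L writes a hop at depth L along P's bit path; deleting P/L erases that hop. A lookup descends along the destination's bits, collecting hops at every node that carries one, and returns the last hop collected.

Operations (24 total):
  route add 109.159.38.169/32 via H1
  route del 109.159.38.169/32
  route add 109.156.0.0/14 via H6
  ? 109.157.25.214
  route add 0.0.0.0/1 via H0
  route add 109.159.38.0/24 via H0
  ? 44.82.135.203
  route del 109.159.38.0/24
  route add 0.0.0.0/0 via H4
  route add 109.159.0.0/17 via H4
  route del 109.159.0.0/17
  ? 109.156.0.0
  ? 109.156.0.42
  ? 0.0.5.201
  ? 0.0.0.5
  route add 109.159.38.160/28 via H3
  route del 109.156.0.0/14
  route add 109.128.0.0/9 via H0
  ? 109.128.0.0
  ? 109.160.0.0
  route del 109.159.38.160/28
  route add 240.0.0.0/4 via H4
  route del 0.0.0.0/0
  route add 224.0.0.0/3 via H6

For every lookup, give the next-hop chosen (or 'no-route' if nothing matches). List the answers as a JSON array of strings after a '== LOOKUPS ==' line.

Apply in order:
  add 109.159.38.169/32 -> H1 at depth 32
  - 109.159.38.169/32 clear@32
  add 109.156.0.0/14 -> H6 at depth 14
  ? 109.157.25.214  path d0:-→d1:-→d2:-→d3:-→d4:-→d5:-→d6:-→d7:-→d8:-→d9:-→d10:-→d11:-→d12:-→d13:-→d14:H6  best=H6
  add 0.0.0.0/1 -> H0 at depth 1
  add 109.159.38.0/24 -> H0 at depth 24
  ? 44.82.135.203  path d0:-→d1:H0  best=H0
  - 109.159.38.0/24 clear@24
  add 0.0.0.0/0 -> H4 at depth 0
  add 109.159.0.0/17 -> H4 at depth 17
  - 109.159.0.0/17 clear@17
  ? 109.156.0.0  path d0:H4→d1:H0→d2:-→d3:-→d4:-→d5:-→d6:-→d7:-→d8:-→d9:-→d10:-→d11:-→d12:-→d13:-→d14:H6  best=H6
  ? 109.156.0.42  path d0:H4→d1:H0→d2:-→d3:-→d4:-→d5:-→d6:-→d7:-→d8:-→d9:-→d10:-→d11:-→d12:-→d13:-→d14:H6  best=H6
  ? 0.0.5.201  path d0:H4→d1:H0  best=H0
  ? 0.0.0.5  path d0:H4→d1:H0  best=H0
  add 109.159.38.160/28 -> H3 at depth 28
  - 109.156.0.0/14 clear@14
  add 109.128.0.0/9 -> H0 at depth 9
  ? 109.128.0.0  path d0:H4→d1:H0→d2:-→d3:-→d4:-→d5:-→d6:-→d7:-→d8:-→d9:H0→d10:-→d11:-  best=H0
  ? 109.160.0.0  path d0:H4→d1:H0→d2:-→d3:-→d4:-→d5:-→d6:-→d7:-→d8:-→d9:H0→d10:-  best=H0
  - 109.159.38.160/28 clear@28
  add 240.0.0.0/4 -> H4 at depth 4
  - 0.0.0.0/0 clear@0
  add 224.0.0.0/3 -> H6 at depth 3

== LOOKUPS ==
["H6","H0","H6","H6","H0","H0","H0","H0"]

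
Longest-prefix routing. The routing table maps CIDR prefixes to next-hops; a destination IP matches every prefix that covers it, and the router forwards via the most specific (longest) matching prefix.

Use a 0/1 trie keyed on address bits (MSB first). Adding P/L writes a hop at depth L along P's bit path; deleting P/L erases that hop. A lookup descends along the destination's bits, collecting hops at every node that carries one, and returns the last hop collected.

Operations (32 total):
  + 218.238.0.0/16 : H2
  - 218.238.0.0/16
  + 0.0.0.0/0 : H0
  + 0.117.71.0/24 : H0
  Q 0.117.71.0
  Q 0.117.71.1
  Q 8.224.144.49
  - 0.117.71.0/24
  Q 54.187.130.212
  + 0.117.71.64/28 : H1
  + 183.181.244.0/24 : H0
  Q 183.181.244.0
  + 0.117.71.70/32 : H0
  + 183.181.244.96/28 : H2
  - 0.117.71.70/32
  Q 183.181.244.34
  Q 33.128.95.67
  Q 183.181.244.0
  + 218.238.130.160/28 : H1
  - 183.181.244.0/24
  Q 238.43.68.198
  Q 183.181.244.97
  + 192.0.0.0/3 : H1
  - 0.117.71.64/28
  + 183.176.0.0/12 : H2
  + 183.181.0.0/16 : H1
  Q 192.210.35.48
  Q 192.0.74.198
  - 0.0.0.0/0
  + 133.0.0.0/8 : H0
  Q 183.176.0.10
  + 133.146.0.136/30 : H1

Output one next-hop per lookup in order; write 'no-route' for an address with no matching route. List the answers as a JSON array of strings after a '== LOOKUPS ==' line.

Apply in order:
  add 218.238.0.0/16 -> H2 at depth 16
  del 218.238.0.0/16 (clear depth 16)
  add 0.0.0.0/0 -> H0 at depth 0
  add 0.117.71.0/24 -> H0 at depth 24
  ? 0.117.71.0  path d0:H0→d1:-→d2:-→d3:-→d4:-→d5:-→d6:-→d7:-→d8:-→d9:-→d10:-→d11:-→d12:-→d13:-→d14:-→d15:-→d16:-→d17:-→d18:-→d19:-→d20:-→d21:-→d22:-→d23:-→d24:H0  best=H0
  ? 0.117.71.1  path d0:H0→d1:-→d2:-→d3:-→d4:-→d5:-→d6:-→d7:-→d8:-→d9:-→d10:-→d11:-→d12:-→d13:-→d14:-→d15:-→d16:-→d17:-→d18:-→d19:-→d20:-→d21:-→d22:-→d23:-→d24:H0  best=H0
  ? 8.224.144.49  path d0:H0→d1:-→d2:-→d3:-→d4:-  best=H0
  del 0.117.71.0/24 (clear depth 24)
  ? 54.187.130.212  path d0:H0→d1:-→d2:-  best=H0
  add 0.117.71.64/28 -> H1 at depth 28
  add 183.181.244.0/24 -> H0 at depth 24
  ? 183.181.244.0  path d0:H0→d1:-→d2:-→d3:-→d4:-→d5:-→d6:-→d7:-→d8:-→d9:-→d10:-→d11:-→d12:-→d13:-→d14:-→d15:-→d16:-→d17:-→d18:-→d19:-→d20:-→d21:-→d22:-→d23:-→d24:H0  best=H0
  add 0.117.71.70/32 -> H0 at depth 32
  add 183.181.244.96/28 -> H2 at depth 28
  del 0.117.71.70/32 (clear depth 32)
  ? 183.181.244.34  path d0:H0→d1:-→d2:-→d3:-→d4:-→d5:-→d6:-→d7:-→d8:-→d9:-→d10:-→d11:-→d12:-→d13:-→d14:-→d15:-→d16:-→d17:-→d18:-→d19:-→d20:-→d21:-→d22:-→d23:-→d24:H0→d25:-  best=H0
  ? 33.128.95.67  path d0:H0→d1:-→d2:-  best=H0
  ? 183.181.244.0  path d0:H0→d1:-→d2:-→d3:-→d4:-→d5:-→d6:-→d7:-→d8:-→d9:-→d10:-→d11:-→d12:-→d13:-→d14:-→d15:-→d16:-→d17:-→d18:-→d19:-→d20:-→d21:-→d22:-→d23:-→d24:H0→d25:-  best=H0
  add 218.238.130.160/28 -> H1 at depth 28
  del 183.181.244.0/24 (clear depth 24)
  ? 238.43.68.198  path d0:H0→d1:-→d2:-  best=H0
  ? 183.181.244.97  path d0:H0→d1:-→d2:-→d3:-→d4:-→d5:-→d6:-→d7:-→d8:-→d9:-→d10:-→d11:-→d12:-→d13:-→d14:-→d15:-→d16:-→d17:-→d18:-→d19:-→d20:-→d21:-→d22:-→d23:-→d24:-→d25:-→d26:-→d27:-→d28:H2  best=H2
  add 192.0.0.0/3 -> H1 at depth 3
  del 0.117.71.64/28 (clear depth 28)
  add 183.176.0.0/12 -> H2 at depth 12
  add 183.181.0.0/16 -> H1 at depth 16
  ? 192.210.35.48  path d0:H0→d1:-→d2:-→d3:H1  best=H1
  ? 192.0.74.198  path d0:H0→d1:-→d2:-→d3:H1  best=H1
  del 0.0.0.0/0 (clear depth 0)
  add 133.0.0.0/8 -> H0 at depth 8
  ? 183.176.0.10  path d0:-→d1:-→d2:-→d3:-→d4:-→d5:-→d6:-→d7:-→d8:-→d9:-→d10:-→d11:-→d12:H2→d13:-  best=H2
  add 133.146.0.136/30 -> H1 at depth 30

== LOOKUPS ==
["H0","H0","H0","H0","H0","H0","H0","H0","H0","H2","H1","H1","H2"]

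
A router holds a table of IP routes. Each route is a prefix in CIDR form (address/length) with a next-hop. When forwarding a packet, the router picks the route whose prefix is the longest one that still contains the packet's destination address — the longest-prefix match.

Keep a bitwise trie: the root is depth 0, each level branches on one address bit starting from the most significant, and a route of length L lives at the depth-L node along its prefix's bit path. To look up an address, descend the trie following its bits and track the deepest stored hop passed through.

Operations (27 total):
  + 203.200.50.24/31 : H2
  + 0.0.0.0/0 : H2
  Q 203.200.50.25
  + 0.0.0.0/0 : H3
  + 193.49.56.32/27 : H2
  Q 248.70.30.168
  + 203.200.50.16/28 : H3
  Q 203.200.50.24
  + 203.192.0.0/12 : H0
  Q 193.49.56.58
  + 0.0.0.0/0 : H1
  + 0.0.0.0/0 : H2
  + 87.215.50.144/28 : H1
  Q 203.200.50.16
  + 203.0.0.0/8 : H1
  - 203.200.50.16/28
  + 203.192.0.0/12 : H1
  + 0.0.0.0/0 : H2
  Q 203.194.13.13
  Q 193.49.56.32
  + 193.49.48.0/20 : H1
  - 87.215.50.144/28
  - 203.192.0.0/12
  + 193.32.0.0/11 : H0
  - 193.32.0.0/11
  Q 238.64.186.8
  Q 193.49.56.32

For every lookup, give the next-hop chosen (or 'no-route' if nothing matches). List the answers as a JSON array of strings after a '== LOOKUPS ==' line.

Trace:
  + 203.200.50.24/31 (H2) depth=31
  + 0.0.0.0/0 (H2) depth=0
  Q 203.200.50.25: descend 1100101111001000001100100001100 ; hops seen [H2,H2] ; pick H2
  + 0.0.0.0/0 (H3) depth=0
  + 193.49.56.32/27 (H2) depth=27
  Q 248.70.30.168: descend 11 ; hops seen [H3] ; pick H3
  + 203.200.50.16/28 (H3) depth=28
  Q 203.200.50.24: descend 1100101111001000001100100001100 ; hops seen [H3,H3,H2] ; pick H2
  + 203.192.0.0/12 (H0) depth=12
  Q 193.49.56.58: descend 110000010011000100111000001 ; hops seen [H3,H2] ; pick H2
  + 0.0.0.0/0 (H1) depth=0
  + 0.0.0.0/0 (H2) depth=0
  + 87.215.50.144/28 (H1) depth=28
  Q 203.200.50.16: descend 1100101111001000001100100001 ; hops seen [H2,H0,H3] ; pick H3
  + 203.0.0.0/8 (H1) depth=8
  - 203.200.50.16/28 clear@28
  + 203.192.0.0/12 (H1) depth=12
  + 0.0.0.0/0 (H2) depth=0
  Q 203.194.13.13: descend 110010111100 ; hops seen [H2,H1,H1] ; pick H1
  Q 193.49.56.32: descend 110000010011000100111000001 ; hops seen [H2,H2] ; pick H2
  + 193.49.48.0/20 (H1) depth=20
  - 87.215.50.144/28 clear@28
  - 203.192.0.0/12 clear@12
  + 193.32.0.0/11 (H0) depth=11
  - 193.32.0.0/11 clear@11
  Q 238.64.186.8: descend 11 ; hops seen [H2] ; pick H2
  Q 193.49.56.32: descend 110000010011000100111000001 ; hops seen [H2,H1,H2] ; pick H2

== LOOKUPS ==
["H2","H3","H2","H2","H3","H1","H2","H2","H2"]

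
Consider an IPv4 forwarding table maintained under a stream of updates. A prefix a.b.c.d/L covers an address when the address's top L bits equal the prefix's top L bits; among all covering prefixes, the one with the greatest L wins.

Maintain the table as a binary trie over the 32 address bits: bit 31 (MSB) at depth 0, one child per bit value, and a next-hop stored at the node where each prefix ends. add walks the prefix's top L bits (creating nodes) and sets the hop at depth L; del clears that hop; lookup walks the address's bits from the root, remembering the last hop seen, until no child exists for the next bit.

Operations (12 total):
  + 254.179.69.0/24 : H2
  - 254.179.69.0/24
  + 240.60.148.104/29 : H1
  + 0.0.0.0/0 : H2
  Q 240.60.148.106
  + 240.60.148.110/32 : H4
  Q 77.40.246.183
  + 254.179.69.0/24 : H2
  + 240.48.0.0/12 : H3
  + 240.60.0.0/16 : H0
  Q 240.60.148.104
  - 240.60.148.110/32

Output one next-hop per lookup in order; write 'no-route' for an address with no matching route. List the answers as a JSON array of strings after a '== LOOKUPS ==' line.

Trace:
  + 254.179.69.0/24 (H2) depth=24
  - 254.179.69.0/24 clear@24
  + 240.60.148.104/29 (H1) depth=29
  + 0.0.0.0/0 (H2) depth=0
  lookup 240.60.148.106: bits 11110000001111001001010001101 walk d0:H2→d1:-→d2:-→d3:-→d4:-→d5:-→d6:-→d7:-→d8:-→d9:-→d10:-→d11:-→d12:-→d13:-→d14:-→d15:-→d16:-→d17:-→d18:-→d19:-→d20:-→d21:-→d22:-→d23:-→d24:-→d25:-→d26:-→d27:-→d28:-→d29:H1 -> H1
  + 240.60.148.110/32 (H4) depth=32
  lookup 77.40.246.183: bits ε walk d0:H2 -> H2
  + 254.179.69.0/24 (H2) depth=24
  + 240.48.0.0/12 (H3) depth=12
  + 240.60.0.0/16 (H0) depth=16
  lookup 240.60.148.104: bits 11110000001111001001010001101 walk d0:H2→d1:-→d2:-→d3:-→d4:-→d5:-→d6:-→d7:-→d8:-→d9:-→d10:-→d11:-→d12:H3→d13:-→d14:-→d15:-→d16:H0→d17:-→d18:-→d19:-→d20:-→d21:-→d22:-→d23:-→d24:-→d25:-→d26:-→d27:-→d28:-→d29:H1 -> H1
  - 240.60.148.110/32 clear@32

== LOOKUPS ==
["H1","H2","H1"]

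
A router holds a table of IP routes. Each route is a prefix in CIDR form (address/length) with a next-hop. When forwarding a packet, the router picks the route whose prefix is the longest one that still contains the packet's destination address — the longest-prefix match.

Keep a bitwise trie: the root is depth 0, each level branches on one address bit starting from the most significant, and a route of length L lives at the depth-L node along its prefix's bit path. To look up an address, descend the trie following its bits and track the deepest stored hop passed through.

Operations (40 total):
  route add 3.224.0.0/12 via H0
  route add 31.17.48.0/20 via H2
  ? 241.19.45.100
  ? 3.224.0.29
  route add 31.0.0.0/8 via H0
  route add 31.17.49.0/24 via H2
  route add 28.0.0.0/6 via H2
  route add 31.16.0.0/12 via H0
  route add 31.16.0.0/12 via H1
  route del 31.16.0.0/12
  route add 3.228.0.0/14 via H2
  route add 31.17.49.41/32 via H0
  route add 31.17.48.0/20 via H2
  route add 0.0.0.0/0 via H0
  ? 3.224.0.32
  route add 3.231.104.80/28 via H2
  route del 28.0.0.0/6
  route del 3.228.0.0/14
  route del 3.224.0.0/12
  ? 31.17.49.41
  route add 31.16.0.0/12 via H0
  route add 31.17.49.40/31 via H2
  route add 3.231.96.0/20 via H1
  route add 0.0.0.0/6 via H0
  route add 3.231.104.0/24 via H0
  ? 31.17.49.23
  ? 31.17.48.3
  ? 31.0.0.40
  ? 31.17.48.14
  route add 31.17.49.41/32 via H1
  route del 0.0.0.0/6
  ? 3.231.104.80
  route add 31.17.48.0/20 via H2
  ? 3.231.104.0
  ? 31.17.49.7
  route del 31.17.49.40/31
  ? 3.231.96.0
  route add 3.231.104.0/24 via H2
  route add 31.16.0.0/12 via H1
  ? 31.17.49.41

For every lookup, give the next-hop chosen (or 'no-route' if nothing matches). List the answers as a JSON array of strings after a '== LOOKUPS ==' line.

Process each operation:
  + 3.224.0.0/12 (H0) depth=12
  + 31.17.48.0/20 (H2) depth=20
  Q 241.19.45.100: descend ε ; hops seen [∅] ; pick no-route
  Q 3.224.0.29: descend 000000111110 ; hops seen [H0] ; pick H0
  + 31.0.0.0/8 (H0) depth=8
  + 31.17.49.0/24 (H2) depth=24
  + 28.0.0.0/6 (H2) depth=6
  + 31.16.0.0/12 (H0) depth=12
  + 31.16.0.0/12 (H1) depth=12
  - 31.16.0.0/12 clear@12
  + 3.228.0.0/14 (H2) depth=14
  + 31.17.49.41/32 (H0) depth=32
  + 31.17.48.0/20 (H2) depth=20
  + 0.0.0.0/0 (H0) depth=0
  Q 3.224.0.32: descend 0000001111100 ; hops seen [H0,H0] ; pick H0
  + 3.231.104.80/28 (H2) depth=28
  - 28.0.0.0/6 clear@6
  - 3.228.0.0/14 clear@14
  - 3.224.0.0/12 clear@12
  Q 31.17.49.41: descend 00011111000100010011000100101001 ; hops seen [H0,H0,H2,H2,H0] ; pick H0
  + 31.16.0.0/12 (H0) depth=12
  + 31.17.49.40/31 (H2) depth=31
  + 3.231.96.0/20 (H1) depth=20
  + 0.0.0.0/6 (H0) depth=6
  + 3.231.104.0/24 (H0) depth=24
  Q 31.17.49.23: descend 00011111000100010011000100 ; hops seen [H0,H0,H0,H2,H2] ; pick H2
  Q 31.17.48.3: descend 00011111000100010011000 ; hops seen [H0,H0,H0,H2] ; pick H2
  Q 31.0.0.40: descend 00011111000 ; hops seen [H0,H0] ; pick H0
  Q 31.17.48.14: descend 00011111000100010011000 ; hops seen [H0,H0,H0,H2] ; pick H2
  + 31.17.49.41/32 (H1) depth=32
  - 0.0.0.0/6 clear@6
  Q 3.231.104.80: descend 0000001111100111011010000101 ; hops seen [H0,H1,H0,H2] ; pick H2
  + 31.17.48.0/20 (H2) depth=20
  Q 3.231.104.0: descend 0000001111100111011010000 ; hops seen [H0,H1,H0] ; pick H0
  Q 31.17.49.7: descend 00011111000100010011000100 ; hops seen [H0,H0,H0,H2,H2] ; pick H2
  - 31.17.49.40/31 clear@31
  Q 3.231.96.0: descend 00000011111001110110 ; hops seen [H0,H1] ; pick H1
  + 3.231.104.0/24 (H2) depth=24
  + 31.16.0.0/12 (H1) depth=12
  Q 31.17.49.41: descend 00011111000100010011000100101001 ; hops seen [H0,H0,H1,H2,H2,H1] ; pick H1

== LOOKUPS ==
["no-route","H0","H0","H0","H2","H2","H0","H2","H2","H0","H2","H1","H1"]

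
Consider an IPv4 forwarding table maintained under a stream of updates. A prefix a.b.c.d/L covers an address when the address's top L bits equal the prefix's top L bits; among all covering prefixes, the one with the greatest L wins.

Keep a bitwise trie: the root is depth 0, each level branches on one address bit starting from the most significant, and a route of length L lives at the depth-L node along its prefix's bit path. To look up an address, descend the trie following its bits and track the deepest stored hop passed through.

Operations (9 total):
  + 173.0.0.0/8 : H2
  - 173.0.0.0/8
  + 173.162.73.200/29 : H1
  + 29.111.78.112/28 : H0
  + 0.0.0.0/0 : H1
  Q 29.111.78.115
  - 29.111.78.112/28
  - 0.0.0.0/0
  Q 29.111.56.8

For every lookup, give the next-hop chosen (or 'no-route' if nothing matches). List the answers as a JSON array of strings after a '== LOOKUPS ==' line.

Trace:
  + 173.0.0.0/8 (H2) depth=8
  - 173.0.0.0/8 clear@8
  + 173.162.73.200/29 (H1) depth=29
  + 29.111.78.112/28 (H0) depth=28
  + 0.0.0.0/0 (H1) depth=0
  lookup 29.111.78.115: bits 0001110101101111010011100111 walk d0:H1→d1:-→d2:-→d3:-→d4:-→d5:-→d6:-→d7:-→d8:-→d9:-→d10:-→d11:-→d12:-→d13:-→d14:-→d15:-→d16:-→d17:-→d18:-→d19:-→d20:-→d21:-→d22:-→d23:-→d24:-→d25:-→d26:-→d27:-→d28:H0 -> H0
  - 29.111.78.112/28 clear@28
  - 0.0.0.0/0 clear@0
  lookup 29.111.56.8: bits 00011101011011110 walk d0:-→d1:-→d2:-→d3:-→d4:-→d5:-→d6:-→d7:-→d8:-→d9:-→d10:-→d11:-→d12:-→d13:-→d14:-→d15:-→d16:-→d17:- -> no-route

== LOOKUPS ==
["H0","no-route"]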